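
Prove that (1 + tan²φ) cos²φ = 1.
LHS = sec²φ · cos²φ = (1/cos²φ) · cos²φ = 1 = RHS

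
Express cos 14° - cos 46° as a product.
cos 14° - cos 46° = -2 sin(30°) sin(-16°)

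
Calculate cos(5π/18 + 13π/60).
cos(5π/18 + 13π/60) = cos 5π/18 cos 13π/60 - sin 5π/18 sin 13π/60 = 0.01745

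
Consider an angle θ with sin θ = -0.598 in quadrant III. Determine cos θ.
cos θ = ±√(1 - sin²θ) = -0.8015 (negative in QIII)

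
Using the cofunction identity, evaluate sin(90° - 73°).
sin(90° - 73°) = cos(73°) = 0.2924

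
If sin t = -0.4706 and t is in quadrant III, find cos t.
cos t = -0.8823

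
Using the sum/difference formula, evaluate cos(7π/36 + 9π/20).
cos(7π/36 + 9π/20) = cos 7π/36 cos 9π/20 - sin 7π/36 sin 9π/20 = -0.4384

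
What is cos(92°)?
cos(92°) = -0.0349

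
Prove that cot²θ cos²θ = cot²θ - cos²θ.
RHS = cos²θ/sin²θ - cos²θ = cos²θ(1/sin²θ - 1) = cos²θ · (1 - sin²θ)/sin²θ = cos²θ · cos²θ/sin²θ = cos²θ · cot²θ = LHS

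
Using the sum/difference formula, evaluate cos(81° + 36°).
cos(81° + 36°) = cos 81° cos 36° - sin 81° sin 36° = -0.454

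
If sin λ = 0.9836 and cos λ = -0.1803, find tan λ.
tan λ = sin λ / cos λ = -5.455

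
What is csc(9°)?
csc(9°) = 6.392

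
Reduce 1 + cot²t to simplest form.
1 + cot²t = csc²t (using Pythagorean identity)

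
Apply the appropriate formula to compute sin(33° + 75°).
sin(33° + 75°) = sin 33° cos 75° + cos 33° sin 75° = 0.9511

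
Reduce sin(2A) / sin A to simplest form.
sin(2A) / sin A = 2 cos A (using Double angle)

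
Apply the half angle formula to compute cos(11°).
cos(11°) = √((1 + cos 22°)/2) = 0.9816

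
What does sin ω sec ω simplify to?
sin ω sec ω = tan ω (using Reciprocal + quotient)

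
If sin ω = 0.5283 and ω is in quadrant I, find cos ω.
cos ω = 0.8491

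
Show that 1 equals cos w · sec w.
RHS = cos w · (1/cos w) = 1 = LHS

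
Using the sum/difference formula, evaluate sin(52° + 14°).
sin(52° + 14°) = sin 52° cos 14° + cos 52° sin 14° = 0.9135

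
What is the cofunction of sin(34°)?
sin(34°) = cos(90° - 34°) = cos(56°)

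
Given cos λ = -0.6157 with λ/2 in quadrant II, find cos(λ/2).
cos(λ/2) = ±√((1 + cos λ)/2); negative since λ/2 ∈ QII, so cos(λ/2) = -0.4383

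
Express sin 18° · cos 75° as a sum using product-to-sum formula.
sin 18° cos 75° = (1/2)[sin(18°+75°) + sin(18°-75°)]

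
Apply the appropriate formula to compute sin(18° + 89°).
sin(18° + 89°) = sin 18° cos 89° + cos 18° sin 89° = 0.9563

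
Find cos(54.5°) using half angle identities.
cos(54.5°) = √((1 + cos 109°)/2) = 0.5807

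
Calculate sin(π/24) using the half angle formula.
sin(π/24) = √((1 - cos π/12)/2) = 0.1305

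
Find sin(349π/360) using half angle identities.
sin(349π/360) = √((1 - cos 349π/180)/2) = 0.09585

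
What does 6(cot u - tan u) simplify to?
6(cot u - tan u) = 6(2 cot(2u)) (using Double angle)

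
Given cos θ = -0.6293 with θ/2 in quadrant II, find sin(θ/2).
sin(θ/2) = ±√((1 - cos θ)/2); positive since θ/2 ∈ QII, so sin(θ/2) = 0.9026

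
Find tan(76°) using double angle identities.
tan(76°) = 2 tan 38° / (1 - tan²38°) = 4.011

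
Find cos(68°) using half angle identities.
cos(68°) = √((1 + cos 136°)/2) = 0.3746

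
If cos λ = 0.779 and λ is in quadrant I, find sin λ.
sin λ = 0.627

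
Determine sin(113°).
sin(113°) = 0.9205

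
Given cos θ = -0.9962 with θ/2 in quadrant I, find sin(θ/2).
sin(θ/2) = ±√((1 - cos θ)/2); positive since θ/2 ∈ QI, so sin(θ/2) = 0.999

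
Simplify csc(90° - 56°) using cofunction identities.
csc(90° - 56°) = sec(56°)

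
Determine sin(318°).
sin(318°) = -0.6691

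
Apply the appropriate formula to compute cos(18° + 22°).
cos(18° + 22°) = cos 18° cos 22° - sin 18° sin 22° = 0.766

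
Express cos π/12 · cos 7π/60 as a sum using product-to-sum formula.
cos π/12 cos 7π/60 = (1/2)[cos(π/12-7π/60) + cos(π/12+7π/60)]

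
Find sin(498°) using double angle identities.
sin(498°) = 2 sin 249° cos 249° = 0.6691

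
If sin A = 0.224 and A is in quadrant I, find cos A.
cos A = 0.9746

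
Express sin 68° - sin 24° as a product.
sin 68° - sin 24° = 2 cos(46°) sin(22°)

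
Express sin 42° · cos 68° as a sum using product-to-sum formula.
sin 42° cos 68° = (1/2)[sin(42°+68°) + sin(42°-68°)]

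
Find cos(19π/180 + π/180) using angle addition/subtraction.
cos(19π/180 + π/180) = cos 19π/180 cos π/180 - sin 19π/180 sin π/180 = 0.9397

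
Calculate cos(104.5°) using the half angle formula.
cos(104.5°) = -√((1 + cos 209°)/2) = -0.2504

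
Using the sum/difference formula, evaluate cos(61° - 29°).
cos(61° - 29°) = cos 61° cos 29° + sin 61° sin 29° = 0.848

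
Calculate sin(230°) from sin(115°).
sin(230°) = 2 sin 115° cos 115° = -0.766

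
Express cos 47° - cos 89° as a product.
cos 47° - cos 89° = -2 sin(68°) sin(-21°)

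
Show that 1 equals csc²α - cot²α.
RHS = 1/sin²α - cos²α/sin²α = (1 - cos²α)/sin²α = sin²α/sin²α = 1 = LHS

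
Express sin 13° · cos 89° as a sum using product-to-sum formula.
sin 13° cos 89° = (1/2)[sin(13°+89°) + sin(13°-89°)]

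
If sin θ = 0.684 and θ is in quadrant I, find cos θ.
cos θ = 0.7295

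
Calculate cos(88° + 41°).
cos(88° + 41°) = cos 88° cos 41° - sin 88° sin 41° = -0.6293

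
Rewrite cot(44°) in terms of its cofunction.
cot(44°) = tan(90° - 44°) = tan(46°)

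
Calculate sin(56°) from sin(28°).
sin(56°) = 2 sin 28° cos 28° = 0.829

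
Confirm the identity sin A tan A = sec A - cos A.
RHS = 1/cos A - cos A = (1 - cos²A)/cos A = sin²A/cos A = sin A · (sin A/cos A) = sin A tan A = LHS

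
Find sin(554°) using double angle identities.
sin(554°) = 2 sin 277° cos 277° = -0.2419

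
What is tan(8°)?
tan(8°) = 0.1405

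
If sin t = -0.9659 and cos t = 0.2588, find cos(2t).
cos(2t) = cos²t - sin²t = -0.866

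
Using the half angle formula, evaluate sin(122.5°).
sin(122.5°) = √((1 - cos 245°)/2) = 0.8434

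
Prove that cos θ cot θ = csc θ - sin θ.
RHS = 1/sin θ - sin θ = (1 - sin²θ)/sin θ = cos²θ/sin θ = cos θ · (cos θ/sin θ) = cos θ cot θ = LHS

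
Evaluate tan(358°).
tan(358°) = -0.03492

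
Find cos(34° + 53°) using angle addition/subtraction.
cos(34° + 53°) = cos 34° cos 53° - sin 34° sin 53° = 0.05234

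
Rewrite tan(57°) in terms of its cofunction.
tan(57°) = cot(90° - 57°) = cot(33°)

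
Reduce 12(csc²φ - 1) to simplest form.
12(csc²φ - 1) = 12(cot²φ) (using Pythagorean identity)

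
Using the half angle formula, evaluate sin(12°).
sin(12°) = √((1 - cos 24°)/2) = 0.2079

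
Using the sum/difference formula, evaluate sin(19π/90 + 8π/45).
sin(19π/90 + 8π/45) = sin 19π/90 cos 8π/45 + cos 19π/90 sin 8π/45 = 0.9397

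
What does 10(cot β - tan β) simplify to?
10(cot β - tan β) = 10(2 cot(2β)) (using Double angle)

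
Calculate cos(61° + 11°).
cos(61° + 11°) = cos 61° cos 11° - sin 61° sin 11° = 0.309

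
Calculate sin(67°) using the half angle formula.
sin(67°) = √((1 - cos 134°)/2) = 0.9205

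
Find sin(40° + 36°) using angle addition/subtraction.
sin(40° + 36°) = sin 40° cos 36° + cos 40° sin 36° = 0.9703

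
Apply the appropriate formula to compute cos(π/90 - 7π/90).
cos(π/90 - 7π/90) = cos π/90 cos 7π/90 + sin π/90 sin 7π/90 = 0.9781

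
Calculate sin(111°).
sin(111°) = 0.9336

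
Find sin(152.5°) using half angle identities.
sin(152.5°) = √((1 - cos 305°)/2) = 0.4617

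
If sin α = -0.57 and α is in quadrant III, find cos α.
cos α = -0.8216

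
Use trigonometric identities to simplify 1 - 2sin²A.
1 - 2sin²A = cos(2A) (using Double angle)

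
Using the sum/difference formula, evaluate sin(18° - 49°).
sin(18° - 49°) = sin 18° cos 49° - cos 18° sin 49° = -0.515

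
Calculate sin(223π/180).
sin(223π/180) = -0.682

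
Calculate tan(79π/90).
tan(79π/90) = -0.404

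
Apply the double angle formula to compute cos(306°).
cos(306°) = cos²153° - sin²153° = 0.5878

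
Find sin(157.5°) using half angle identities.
sin(157.5°) = √((1 - cos 315°)/2) = √(2-√2)/2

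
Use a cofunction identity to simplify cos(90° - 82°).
cos(90° - 82°) = sin(82°)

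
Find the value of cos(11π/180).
cos(11π/180) = 0.9816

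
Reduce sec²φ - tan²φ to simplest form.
sec²φ - tan²φ = 1 (using Pythagorean identity)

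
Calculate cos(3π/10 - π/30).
cos(3π/10 - π/30) = cos 3π/10 cos π/30 + sin 3π/10 sin π/30 = 0.6691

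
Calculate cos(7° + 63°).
cos(7° + 63°) = cos 7° cos 63° - sin 7° sin 63° = 0.342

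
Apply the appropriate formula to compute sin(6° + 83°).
sin(6° + 83°) = sin 6° cos 83° + cos 6° sin 83° = 0.9998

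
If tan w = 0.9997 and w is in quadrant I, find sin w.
sin w = 0.707 (using tan²w + 1 = sec²w)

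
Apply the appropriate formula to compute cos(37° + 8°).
cos(37° + 8°) = cos 37° cos 8° - sin 37° sin 8° = √2/2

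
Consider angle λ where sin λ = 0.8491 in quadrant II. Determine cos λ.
cos λ = ±√(1 - sin²λ) = -0.5282 (negative in QII)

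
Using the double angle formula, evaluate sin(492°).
sin(492°) = 2 sin 246° cos 246° = 0.7431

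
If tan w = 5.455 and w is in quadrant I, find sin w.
sin w = 0.9836 (using tan²w + 1 = sec²w)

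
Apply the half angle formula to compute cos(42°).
cos(42°) = √((1 + cos 84°)/2) = 0.7431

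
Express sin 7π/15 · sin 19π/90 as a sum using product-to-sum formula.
sin 7π/15 sin 19π/90 = (1/2)[cos(7π/15-19π/90) - cos(7π/15+19π/90)]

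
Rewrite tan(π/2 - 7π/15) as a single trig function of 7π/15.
tan(π/2 - 7π/15) = cot(7π/15)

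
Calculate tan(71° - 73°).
tan(71° - 73°) = (tan 71° - tan 73°)/(1 + tan 71° tan 73°) = -0.03492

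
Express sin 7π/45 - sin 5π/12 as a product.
sin 7π/45 - sin 5π/12 = 2 cos(103π/360) sin(-47π/360)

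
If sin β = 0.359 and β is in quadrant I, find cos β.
cos β = 0.9333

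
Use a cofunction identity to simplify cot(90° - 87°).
cot(90° - 87°) = tan(87°)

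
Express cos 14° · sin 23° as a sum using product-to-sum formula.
cos 14° sin 23° = (1/2)[sin(14°+23°) - sin(14°-23°)]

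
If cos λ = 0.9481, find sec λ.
sec λ = 1/cos λ = 1.055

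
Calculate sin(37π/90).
sin(37π/90) = 0.9613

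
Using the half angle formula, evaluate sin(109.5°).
sin(109.5°) = √((1 - cos 219°)/2) = 0.9426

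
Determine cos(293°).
cos(293°) = 0.3907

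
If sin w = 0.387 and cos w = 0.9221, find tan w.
tan w = sin w / cos w = 0.4197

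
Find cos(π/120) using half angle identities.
cos(π/120) = √((1 + cos π/60)/2) = 0.9997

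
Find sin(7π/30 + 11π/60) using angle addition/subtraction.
sin(7π/30 + 11π/60) = sin 7π/30 cos 11π/60 + cos 7π/30 sin 11π/60 = (√6+√2)/4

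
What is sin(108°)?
sin(108°) = 0.9511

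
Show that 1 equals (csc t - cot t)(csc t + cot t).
RHS = csc²t - cot²t = (1 + cot²t) - cot²t = 1 = LHS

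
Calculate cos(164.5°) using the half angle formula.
cos(164.5°) = -√((1 + cos 329°)/2) = -0.9636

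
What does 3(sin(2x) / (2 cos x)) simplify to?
3(sin(2x) / (2 cos x)) = 3(sin x) (using Double angle)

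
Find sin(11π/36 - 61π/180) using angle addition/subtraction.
sin(11π/36 - 61π/180) = sin 11π/36 cos 61π/180 - cos 11π/36 sin 61π/180 = -0.1045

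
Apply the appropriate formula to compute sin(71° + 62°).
sin(71° + 62°) = sin 71° cos 62° + cos 71° sin 62° = 0.7314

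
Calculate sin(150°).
sin(150°) = 1/2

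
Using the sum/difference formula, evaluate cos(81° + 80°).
cos(81° + 80°) = cos 81° cos 80° - sin 81° sin 80° = -0.9455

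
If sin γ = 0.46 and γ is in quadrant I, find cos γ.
cos γ = 0.8879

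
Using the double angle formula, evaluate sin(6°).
sin(6°) = 2 sin 3° cos 3° = 0.1045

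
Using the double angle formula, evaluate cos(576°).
cos(576°) = 2cos²288° - 1 = -0.809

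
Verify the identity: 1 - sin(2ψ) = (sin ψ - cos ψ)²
RHS = sin²ψ - 2 sin ψ cos ψ + cos²ψ = (sin²ψ + cos²ψ) - 2 sin ψ cos ψ = 1 - sin(2ψ) = LHS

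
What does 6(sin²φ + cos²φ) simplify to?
6(sin²φ + cos²φ) = 6 (using Pythagorean identity)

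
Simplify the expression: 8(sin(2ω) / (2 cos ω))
8(sin(2ω) / (2 cos ω)) = 8(sin ω) (using Double angle)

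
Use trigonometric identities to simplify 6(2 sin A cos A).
6(2 sin A cos A) = 6(sin(2A)) (using Double angle)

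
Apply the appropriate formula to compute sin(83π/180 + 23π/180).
sin(83π/180 + 23π/180) = sin 83π/180 cos 23π/180 + cos 83π/180 sin 23π/180 = 0.9613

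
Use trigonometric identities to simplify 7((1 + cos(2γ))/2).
7((1 + cos(2γ))/2) = 7(cos²γ) (using Power reduction)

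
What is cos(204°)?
cos(204°) = -0.9135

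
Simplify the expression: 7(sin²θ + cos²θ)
7(sin²θ + cos²θ) = 7 (using Pythagorean identity)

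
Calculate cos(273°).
cos(273°) = 0.05234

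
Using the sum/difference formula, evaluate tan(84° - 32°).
tan(84° - 32°) = (tan 84° - tan 32°)/(1 + tan 84° tan 32°) = 1.28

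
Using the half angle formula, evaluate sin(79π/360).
sin(79π/360) = √((1 - cos 79π/180)/2) = 0.6361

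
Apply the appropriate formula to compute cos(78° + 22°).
cos(78° + 22°) = cos 78° cos 22° - sin 78° sin 22° = -0.1736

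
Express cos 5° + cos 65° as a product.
cos 5° + cos 65° = 2 cos(35°) cos(-30°)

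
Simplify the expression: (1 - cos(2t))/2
(1 - cos(2t))/2 = sin²t (using Power reduction)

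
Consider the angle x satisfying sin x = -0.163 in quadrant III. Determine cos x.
cos x = ±√(1 - sin²x) = -0.9866 (negative in QIII)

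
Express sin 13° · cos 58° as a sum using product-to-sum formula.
sin 13° cos 58° = (1/2)[sin(13°+58°) + sin(13°-58°)]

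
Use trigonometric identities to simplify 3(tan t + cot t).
3(tan t + cot t) = 3(sec t csc t) (using Quotient identities)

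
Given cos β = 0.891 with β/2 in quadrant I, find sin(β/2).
sin(β/2) = ±√((1 - cos β)/2); positive since β/2 ∈ QI, so sin(β/2) = 0.2335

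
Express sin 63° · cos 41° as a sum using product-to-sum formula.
sin 63° cos 41° = (1/2)[sin(63°+41°) + sin(63°-41°)]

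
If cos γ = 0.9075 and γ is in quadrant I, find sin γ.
sin γ = 0.4201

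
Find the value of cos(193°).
cos(193°) = -0.9744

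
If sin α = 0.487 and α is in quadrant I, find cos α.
cos α = 0.8734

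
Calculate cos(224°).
cos(224°) = -0.7193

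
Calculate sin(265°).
sin(265°) = -0.9962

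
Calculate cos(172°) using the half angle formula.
cos(172°) = -√((1 + cos 344°)/2) = -0.9903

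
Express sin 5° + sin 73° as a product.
sin 5° + sin 73° = 2 sin(39°) cos(-34°)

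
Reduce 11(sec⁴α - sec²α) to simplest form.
11(sec⁴α - sec²α) = 11(tan⁴α + tan²α) (using Pythagorean)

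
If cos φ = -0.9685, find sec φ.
sec φ = 1/cos φ = -1.033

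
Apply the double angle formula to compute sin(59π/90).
sin(59π/90) = 2 sin 59π/180 cos 59π/180 = 0.8829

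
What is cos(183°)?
cos(183°) = -0.9986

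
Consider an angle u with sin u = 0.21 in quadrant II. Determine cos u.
cos u = ±√(1 - sin²u) = -0.9777 (negative in QII)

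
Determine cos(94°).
cos(94°) = -0.06976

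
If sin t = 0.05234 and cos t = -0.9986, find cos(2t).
cos(2t) = cos²t - sin²t = 0.9945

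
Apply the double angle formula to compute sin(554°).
sin(554°) = 2 sin 277° cos 277° = -0.2419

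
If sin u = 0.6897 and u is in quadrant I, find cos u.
cos u = 0.7241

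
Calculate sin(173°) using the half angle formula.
sin(173°) = √((1 - cos 346°)/2) = 0.1219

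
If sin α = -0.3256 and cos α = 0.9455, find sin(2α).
sin(2α) = 2 sin α cos α = -0.6157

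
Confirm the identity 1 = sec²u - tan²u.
RHS = 1/cos²u - sin²u/cos²u = (1 - sin²u)/cos²u = cos²u/cos²u = 1 = LHS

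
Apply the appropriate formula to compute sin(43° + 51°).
sin(43° + 51°) = sin 43° cos 51° + cos 43° sin 51° = 0.9976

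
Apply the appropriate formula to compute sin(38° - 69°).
sin(38° - 69°) = sin 38° cos 69° - cos 38° sin 69° = -0.515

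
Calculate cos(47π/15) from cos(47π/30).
cos(47π/15) = cos²47π/30 - sin²47π/30 = -0.9135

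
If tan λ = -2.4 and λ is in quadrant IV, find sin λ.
sin λ = -0.9231 (using tan²λ + 1 = sec²λ)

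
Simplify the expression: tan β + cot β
tan β + cot β = sec β csc β (using Quotient identities)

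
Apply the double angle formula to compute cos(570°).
cos(570°) = 2cos²285° - 1 = -√3/2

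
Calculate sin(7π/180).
sin(7π/180) = 0.1219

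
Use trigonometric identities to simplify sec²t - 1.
sec²t - 1 = tan²t (using Pythagorean identity)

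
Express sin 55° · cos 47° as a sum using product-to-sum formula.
sin 55° cos 47° = (1/2)[sin(55°+47°) + sin(55°-47°)]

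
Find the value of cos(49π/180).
cos(49π/180) = 0.6561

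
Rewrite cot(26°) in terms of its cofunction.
cot(26°) = tan(90° - 26°) = tan(64°)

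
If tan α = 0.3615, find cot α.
cot α = 1/tan α = 2.766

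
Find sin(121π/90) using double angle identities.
sin(121π/90) = 2 sin 121π/180 cos 121π/180 = -0.8829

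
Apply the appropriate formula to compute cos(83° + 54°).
cos(83° + 54°) = cos 83° cos 54° - sin 83° sin 54° = -0.7314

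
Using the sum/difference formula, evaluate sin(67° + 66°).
sin(67° + 66°) = sin 67° cos 66° + cos 67° sin 66° = 0.7314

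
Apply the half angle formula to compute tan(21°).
tan(21°) = sin 42° / (1 + cos 42°) = 0.3839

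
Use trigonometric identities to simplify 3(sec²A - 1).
3(sec²A - 1) = 3(tan²A) (using Pythagorean identity)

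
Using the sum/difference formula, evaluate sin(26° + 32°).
sin(26° + 32°) = sin 26° cos 32° + cos 26° sin 32° = 0.848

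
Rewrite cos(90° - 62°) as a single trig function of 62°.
cos(90° - 62°) = sin(62°)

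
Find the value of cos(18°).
cos(18°) = 0.9511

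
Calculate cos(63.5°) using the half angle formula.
cos(63.5°) = √((1 + cos 127°)/2) = 0.4462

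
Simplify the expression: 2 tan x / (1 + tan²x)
2 tan x / (1 + tan²x) = sin(2x) (using Double angle)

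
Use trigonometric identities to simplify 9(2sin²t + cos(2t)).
9(2sin²t + cos(2t)) = 9 (using Double angle)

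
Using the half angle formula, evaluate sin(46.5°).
sin(46.5°) = √((1 - cos 93°)/2) = 0.7254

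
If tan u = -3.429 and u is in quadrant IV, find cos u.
cos u = 0.28 (using tan²u + 1 = sec²u)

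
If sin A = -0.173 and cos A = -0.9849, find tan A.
tan A = sin A / cos A = 0.1757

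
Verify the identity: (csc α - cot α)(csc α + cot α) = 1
LHS = csc²α - cot²α = (1 + cot²α) - cot²α = 1 = RHS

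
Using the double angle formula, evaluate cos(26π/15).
cos(26π/15) = cos²13π/15 - sin²13π/15 = 0.6691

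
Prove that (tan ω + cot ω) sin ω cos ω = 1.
LHS = (sin ω/cos ω + cos ω/sin ω) sin ω cos ω = ((sin²ω + cos²ω)/(sin ω cos ω)) · sin ω cos ω = sin²ω + cos²ω = 1 = RHS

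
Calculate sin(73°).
sin(73°) = 0.9563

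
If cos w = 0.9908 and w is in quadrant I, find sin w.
sin w = 0.1353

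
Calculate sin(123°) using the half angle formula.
sin(123°) = √((1 - cos 246°)/2) = 0.8387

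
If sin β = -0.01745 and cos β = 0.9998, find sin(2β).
sin(2β) = 2 sin β cos β = -0.03489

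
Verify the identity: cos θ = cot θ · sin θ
RHS = (cos θ/sin θ) · sin θ = cos θ = LHS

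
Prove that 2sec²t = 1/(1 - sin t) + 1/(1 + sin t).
RHS = [(1 + sin t) + (1 - sin t)] / [(1 - sin t)(1 + sin t)] = 2/(1 - sin²t) = 2/cos²t = 2sec²t = LHS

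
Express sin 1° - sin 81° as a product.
sin 1° - sin 81° = 2 cos(41°) sin(-40°)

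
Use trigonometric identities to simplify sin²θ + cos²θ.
sin²θ + cos²θ = 1 (using Pythagorean identity)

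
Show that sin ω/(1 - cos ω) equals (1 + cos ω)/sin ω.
LHS = sin ω(1 + cos ω) / ((1 - cos ω)(1 + cos ω)) = sin ω(1 + cos ω) / (1 - cos²ω) = sin ω(1 + cos ω) / sin²ω = (1 + cos ω)/sin ω = RHS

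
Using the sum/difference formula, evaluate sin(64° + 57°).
sin(64° + 57°) = sin 64° cos 57° + cos 64° sin 57° = 0.8572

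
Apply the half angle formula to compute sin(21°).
sin(21°) = √((1 - cos 42°)/2) = 0.3584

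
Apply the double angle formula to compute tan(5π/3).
tan(5π/3) = 2 tan 5π/6 / (1 - tan²5π/6) = -√3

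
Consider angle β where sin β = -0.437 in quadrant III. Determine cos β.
cos β = ±√(1 - sin²β) = -0.8995 (negative in QIII)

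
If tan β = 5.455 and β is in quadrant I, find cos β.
cos β = 0.1803 (using tan²β + 1 = sec²β)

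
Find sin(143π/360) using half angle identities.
sin(143π/360) = √((1 - cos 143π/180)/2) = 0.9483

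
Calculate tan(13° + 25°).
tan(13° + 25°) = (tan 13° + tan 25°)/(1 - tan 13° tan 25°) = 0.7813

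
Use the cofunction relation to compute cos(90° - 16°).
cos(90° - 16°) = sin(16°) = 0.2756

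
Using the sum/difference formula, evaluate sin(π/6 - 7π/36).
sin(π/6 - 7π/36) = sin π/6 cos 7π/36 - cos π/6 sin 7π/36 = -0.08716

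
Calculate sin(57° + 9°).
sin(57° + 9°) = sin 57° cos 9° + cos 57° sin 9° = 0.9135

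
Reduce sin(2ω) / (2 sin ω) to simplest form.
sin(2ω) / (2 sin ω) = cos ω (using Double angle)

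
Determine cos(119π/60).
cos(119π/60) = 0.9986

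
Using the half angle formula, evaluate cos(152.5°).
cos(152.5°) = -√((1 + cos 305°)/2) = -0.887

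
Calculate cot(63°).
cot(63°) = 0.5095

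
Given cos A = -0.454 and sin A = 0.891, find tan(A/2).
tan(A/2) = sin A / (1 + cos A) = 1.632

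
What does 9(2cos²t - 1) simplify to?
9(2cos²t - 1) = 9(cos(2t)) (using Double angle)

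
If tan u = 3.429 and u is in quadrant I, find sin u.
sin u = 0.96 (using tan²u + 1 = sec²u)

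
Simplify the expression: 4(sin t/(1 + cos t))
4(sin t/(1 + cos t)) = 4(tan(t/2)) (using Half angle)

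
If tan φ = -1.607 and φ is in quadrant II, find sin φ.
sin φ = 0.849 (using tan²φ + 1 = sec²φ)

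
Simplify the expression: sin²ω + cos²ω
sin²ω + cos²ω = 1 (using Pythagorean identity)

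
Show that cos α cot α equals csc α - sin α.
RHS = 1/sin α - sin α = (1 - sin²α)/sin α = cos²α/sin α = cos α · (cos α/sin α) = cos α cot α = LHS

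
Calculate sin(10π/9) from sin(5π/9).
sin(10π/9) = 2 sin 5π/9 cos 5π/9 = -0.342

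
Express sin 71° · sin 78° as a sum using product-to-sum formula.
sin 71° sin 78° = (1/2)[cos(71°-78°) - cos(71°+78°)]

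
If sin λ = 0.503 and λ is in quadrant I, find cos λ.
cos λ = 0.8643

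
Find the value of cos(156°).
cos(156°) = -0.9135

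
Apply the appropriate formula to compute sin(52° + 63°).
sin(52° + 63°) = sin 52° cos 63° + cos 52° sin 63° = 0.9063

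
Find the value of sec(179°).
sec(179°) = -1.0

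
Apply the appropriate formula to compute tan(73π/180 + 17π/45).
tan(73π/180 + 17π/45) = (tan 73π/180 + tan 17π/45)/(1 - tan 73π/180 tan 17π/45) = -0.8098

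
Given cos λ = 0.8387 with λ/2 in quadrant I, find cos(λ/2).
cos(λ/2) = ±√((1 + cos λ)/2); positive since λ/2 ∈ QI, so cos(λ/2) = 0.9588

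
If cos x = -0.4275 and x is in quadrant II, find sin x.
sin x = 0.904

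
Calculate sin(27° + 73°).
sin(27° + 73°) = sin 27° cos 73° + cos 27° sin 73° = 0.9848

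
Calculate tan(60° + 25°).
tan(60° + 25°) = (tan 60° + tan 25°)/(1 - tan 60° tan 25°) = 11.43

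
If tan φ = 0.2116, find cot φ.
cot φ = 1/tan φ = 4.726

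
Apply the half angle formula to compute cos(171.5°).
cos(171.5°) = -√((1 + cos 343°)/2) = -0.989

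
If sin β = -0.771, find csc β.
csc β = 1/sin β = -1.297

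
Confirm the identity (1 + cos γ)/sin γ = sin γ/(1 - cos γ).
RHS = sin γ(1 + cos γ) / ((1 - cos γ)(1 + cos γ)) = sin γ(1 + cos γ) / (1 - cos²γ) = sin γ(1 + cos γ) / sin²γ = (1 + cos γ)/sin γ = LHS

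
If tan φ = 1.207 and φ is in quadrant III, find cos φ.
cos φ = -0.638 (using tan²φ + 1 = sec²φ)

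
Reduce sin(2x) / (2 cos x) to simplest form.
sin(2x) / (2 cos x) = sin x (using Double angle)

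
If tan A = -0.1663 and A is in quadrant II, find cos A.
cos A = -0.9865 (using tan²A + 1 = sec²A)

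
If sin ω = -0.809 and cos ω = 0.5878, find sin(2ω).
sin(2ω) = 2 sin ω cos ω = -0.9511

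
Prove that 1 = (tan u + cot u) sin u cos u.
RHS = (sin u/cos u + cos u/sin u) sin u cos u = ((sin²u + cos²u)/(sin u cos u)) · sin u cos u = sin²u + cos²u = 1 = LHS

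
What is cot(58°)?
cot(58°) = 0.6249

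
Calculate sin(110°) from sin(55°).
sin(110°) = 2 sin 55° cos 55° = 0.9397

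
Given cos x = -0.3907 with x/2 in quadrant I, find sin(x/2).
sin(x/2) = ±√((1 - cos x)/2); positive since x/2 ∈ QI, so sin(x/2) = 0.8339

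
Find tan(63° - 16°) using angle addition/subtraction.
tan(63° - 16°) = (tan 63° - tan 16°)/(1 + tan 63° tan 16°) = 1.072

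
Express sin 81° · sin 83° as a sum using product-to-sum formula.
sin 81° sin 83° = (1/2)[cos(81°-83°) - cos(81°+83°)]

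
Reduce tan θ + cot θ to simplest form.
tan θ + cot θ = sec θ csc θ (using Quotient identities)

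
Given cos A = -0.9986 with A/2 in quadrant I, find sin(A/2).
sin(A/2) = ±√((1 - cos A)/2); positive since A/2 ∈ QI, so sin(A/2) = 0.9996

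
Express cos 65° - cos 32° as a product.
cos 65° - cos 32° = -2 sin(48.5°) sin(16.5°)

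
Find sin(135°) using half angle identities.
sin(135°) = √((1 - cos 270°)/2) = √2/2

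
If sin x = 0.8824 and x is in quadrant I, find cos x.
cos x = 0.4705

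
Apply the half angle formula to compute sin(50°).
sin(50°) = √((1 - cos 100°)/2) = 0.766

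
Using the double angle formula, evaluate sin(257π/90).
sin(257π/90) = 2 sin 257π/180 cos 257π/180 = 0.4384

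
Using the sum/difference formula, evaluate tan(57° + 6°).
tan(57° + 6°) = (tan 57° + tan 6°)/(1 - tan 57° tan 6°) = 1.963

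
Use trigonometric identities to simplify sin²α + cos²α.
sin²α + cos²α = 1 (using Pythagorean identity)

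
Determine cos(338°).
cos(338°) = 0.9272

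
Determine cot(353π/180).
cot(353π/180) = -8.144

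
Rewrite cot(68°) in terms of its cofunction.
cot(68°) = tan(90° - 68°) = tan(22°)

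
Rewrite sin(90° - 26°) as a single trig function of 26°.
sin(90° - 26°) = cos(26°)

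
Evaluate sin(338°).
sin(338°) = -0.3746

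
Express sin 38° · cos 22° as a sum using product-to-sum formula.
sin 38° cos 22° = (1/2)[sin(38°+22°) + sin(38°-22°)]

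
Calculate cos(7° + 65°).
cos(7° + 65°) = cos 7° cos 65° - sin 7° sin 65° = 0.309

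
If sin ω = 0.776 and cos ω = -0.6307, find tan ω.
tan ω = sin ω / cos ω = -1.23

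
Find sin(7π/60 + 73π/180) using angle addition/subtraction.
sin(7π/60 + 73π/180) = sin 7π/60 cos 73π/180 + cos 7π/60 sin 73π/180 = 0.9976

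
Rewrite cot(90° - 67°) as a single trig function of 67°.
cot(90° - 67°) = tan(67°)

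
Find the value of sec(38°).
sec(38°) = 1.269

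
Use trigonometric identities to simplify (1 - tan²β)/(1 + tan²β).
(1 - tan²β)/(1 + tan²β) = cos(2β) (using Double angle)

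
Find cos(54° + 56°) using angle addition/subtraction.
cos(54° + 56°) = cos 54° cos 56° - sin 54° sin 56° = -0.342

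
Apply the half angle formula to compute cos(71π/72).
cos(71π/72) = -√((1 + cos 71π/36)/2) = -0.999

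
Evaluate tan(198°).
tan(198°) = 0.3249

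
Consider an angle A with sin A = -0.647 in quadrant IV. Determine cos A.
cos A = √(1 - sin²A) = 0.7625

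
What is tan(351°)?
tan(351°) = -0.1584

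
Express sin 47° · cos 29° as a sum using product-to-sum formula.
sin 47° cos 29° = (1/2)[sin(47°+29°) + sin(47°-29°)]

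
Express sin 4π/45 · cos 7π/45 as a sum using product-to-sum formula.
sin 4π/45 cos 7π/45 = (1/2)[sin(4π/45+7π/45) + sin(4π/45-7π/45)]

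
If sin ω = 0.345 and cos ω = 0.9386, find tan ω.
tan ω = sin ω / cos ω = 0.3676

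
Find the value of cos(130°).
cos(130°) = -0.6428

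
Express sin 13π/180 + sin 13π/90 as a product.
sin 13π/180 + sin 13π/90 = 2 sin(13π/120) cos(-13π/360)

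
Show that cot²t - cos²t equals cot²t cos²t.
LHS = cos²t/sin²t - cos²t = cos²t(1/sin²t - 1) = cos²t · (1 - sin²t)/sin²t = cos²t · cos²t/sin²t = cos²t · cot²t = RHS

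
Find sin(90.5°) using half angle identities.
sin(90.5°) = √((1 - cos 181°)/2) = 1.0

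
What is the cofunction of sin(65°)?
sin(65°) = cos(90° - 65°) = cos(25°)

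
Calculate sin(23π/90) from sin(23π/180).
sin(23π/90) = 2 sin 23π/180 cos 23π/180 = 0.7193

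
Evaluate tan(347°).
tan(347°) = -0.2309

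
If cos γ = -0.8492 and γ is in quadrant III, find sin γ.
sin γ = -0.5281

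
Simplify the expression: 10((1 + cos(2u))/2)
10((1 + cos(2u))/2) = 10(cos²u) (using Power reduction)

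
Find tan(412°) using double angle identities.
tan(412°) = 2 tan 206° / (1 - tan²206°) = 1.28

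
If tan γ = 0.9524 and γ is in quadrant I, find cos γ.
cos γ = 0.7241 (using tan²γ + 1 = sec²γ)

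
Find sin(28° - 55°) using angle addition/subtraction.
sin(28° - 55°) = sin 28° cos 55° - cos 28° sin 55° = -0.454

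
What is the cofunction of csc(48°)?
csc(48°) = sec(90° - 48°) = sec(42°)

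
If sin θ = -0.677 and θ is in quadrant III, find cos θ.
cos θ = -0.736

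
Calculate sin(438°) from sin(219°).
sin(438°) = 2 sin 219° cos 219° = 0.9781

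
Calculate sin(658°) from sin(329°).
sin(658°) = 2 sin 329° cos 329° = -0.8829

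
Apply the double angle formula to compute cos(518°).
cos(518°) = cos²259° - sin²259° = -0.9272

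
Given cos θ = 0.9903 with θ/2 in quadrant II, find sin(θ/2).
sin(θ/2) = ±√((1 - cos θ)/2); positive since θ/2 ∈ QII, so sin(θ/2) = 0.06964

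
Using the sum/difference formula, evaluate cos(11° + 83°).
cos(11° + 83°) = cos 11° cos 83° - sin 11° sin 83° = -0.06976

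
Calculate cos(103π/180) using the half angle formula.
cos(103π/180) = -√((1 + cos 103π/90)/2) = -0.225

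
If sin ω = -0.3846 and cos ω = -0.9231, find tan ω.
tan ω = sin ω / cos ω = 0.4166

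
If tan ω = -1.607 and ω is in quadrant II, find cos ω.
cos ω = -0.5283 (using tan²ω + 1 = sec²ω)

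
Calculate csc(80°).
csc(80°) = 1.015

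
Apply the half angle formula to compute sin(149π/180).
sin(149π/180) = √((1 - cos 149π/90)/2) = 0.515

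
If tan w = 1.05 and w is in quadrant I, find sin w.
sin w = 0.7241 (using tan²w + 1 = sec²w)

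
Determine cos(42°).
cos(42°) = 0.7431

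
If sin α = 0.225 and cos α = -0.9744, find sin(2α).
sin(2α) = 2 sin α cos α = -0.4385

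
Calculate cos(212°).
cos(212°) = -0.848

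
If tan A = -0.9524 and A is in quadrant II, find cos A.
cos A = -0.7241 (using tan²A + 1 = sec²A)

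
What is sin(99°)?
sin(99°) = 0.9877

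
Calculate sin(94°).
sin(94°) = 0.9976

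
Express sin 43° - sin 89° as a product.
sin 43° - sin 89° = 2 cos(66°) sin(-23°)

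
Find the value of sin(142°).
sin(142°) = 0.6157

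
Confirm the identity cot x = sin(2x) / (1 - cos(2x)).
RHS = 2 sin x cos x / (2sin²x) = cos x/sin x = cot x = LHS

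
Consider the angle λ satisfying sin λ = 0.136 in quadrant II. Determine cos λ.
cos λ = ±√(1 - sin²λ) = -0.9907 (negative in QII)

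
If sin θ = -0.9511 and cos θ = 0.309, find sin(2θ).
sin(2θ) = 2 sin θ cos θ = -0.5878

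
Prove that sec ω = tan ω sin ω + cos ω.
RHS = sin²ω/cos ω + cos ω = (sin²ω + cos²ω)/cos ω = 1/cos ω = sec ω = LHS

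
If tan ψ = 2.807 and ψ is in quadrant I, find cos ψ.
cos ψ = 0.3356 (using tan²ψ + 1 = sec²ψ)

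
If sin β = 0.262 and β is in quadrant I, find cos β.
cos β = 0.9651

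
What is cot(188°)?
cot(188°) = 7.115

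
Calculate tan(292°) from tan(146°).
tan(292°) = 2 tan 146° / (1 - tan²146°) = -2.475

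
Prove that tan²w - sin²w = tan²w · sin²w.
LHS = sin²w/cos²w - sin²w = sin²w(1/cos²w - 1) = sin²w · (1 - cos²w)/cos²w = sin²w · sin²w/cos²w = sin²w · tan²w = RHS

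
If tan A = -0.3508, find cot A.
cot A = 1/tan A = -2.851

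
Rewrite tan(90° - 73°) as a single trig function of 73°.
tan(90° - 73°) = cot(73°)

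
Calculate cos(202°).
cos(202°) = -0.9272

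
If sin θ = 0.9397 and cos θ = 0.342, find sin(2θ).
sin(2θ) = 2 sin θ cos θ = 0.6428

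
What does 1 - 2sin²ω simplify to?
1 - 2sin²ω = cos(2ω) (using Double angle)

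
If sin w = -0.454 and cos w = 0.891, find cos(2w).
cos(2w) = cos²w - sin²w = 0.5878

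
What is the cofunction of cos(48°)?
cos(48°) = sin(90° - 48°) = sin(42°)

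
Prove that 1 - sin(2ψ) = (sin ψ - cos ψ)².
RHS = sin²ψ - 2 sin ψ cos ψ + cos²ψ = (sin²ψ + cos²ψ) - 2 sin ψ cos ψ = 1 - sin(2ψ) = LHS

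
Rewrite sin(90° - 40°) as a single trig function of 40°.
sin(90° - 40°) = cos(40°)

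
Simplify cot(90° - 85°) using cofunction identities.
cot(90° - 85°) = tan(85°)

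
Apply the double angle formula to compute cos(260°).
cos(260°) = cos²130° - sin²130° = -0.1736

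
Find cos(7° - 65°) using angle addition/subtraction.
cos(7° - 65°) = cos 7° cos 65° + sin 7° sin 65° = 0.5299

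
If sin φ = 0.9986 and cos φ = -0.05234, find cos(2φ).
cos(2φ) = cos²φ - sin²φ = -0.9945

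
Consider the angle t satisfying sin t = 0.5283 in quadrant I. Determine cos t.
cos t = √(1 - sin²t) = 0.8491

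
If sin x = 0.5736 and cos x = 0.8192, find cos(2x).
cos(2x) = cos²x - sin²x = 0.3421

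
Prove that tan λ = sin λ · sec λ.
RHS = sin λ · (1/cos λ) = sin λ/cos λ = tan λ = LHS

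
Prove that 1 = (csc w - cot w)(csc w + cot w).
RHS = csc²w - cot²w = (1 + cot²w) - cot²w = 1 = LHS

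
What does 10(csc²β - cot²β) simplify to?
10(csc²β - cot²β) = 10 (using Pythagorean identity)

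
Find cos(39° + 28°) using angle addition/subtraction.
cos(39° + 28°) = cos 39° cos 28° - sin 39° sin 28° = 0.3907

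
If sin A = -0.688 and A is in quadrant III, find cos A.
cos A = -0.7257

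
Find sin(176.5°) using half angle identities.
sin(176.5°) = √((1 - cos 353°)/2) = 0.06105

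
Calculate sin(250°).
sin(250°) = -0.9397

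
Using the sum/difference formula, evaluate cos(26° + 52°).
cos(26° + 52°) = cos 26° cos 52° - sin 26° sin 52° = 0.2079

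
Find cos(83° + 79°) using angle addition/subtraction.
cos(83° + 79°) = cos 83° cos 79° - sin 83° sin 79° = -0.9511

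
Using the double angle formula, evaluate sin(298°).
sin(298°) = 2 sin 149° cos 149° = -0.8829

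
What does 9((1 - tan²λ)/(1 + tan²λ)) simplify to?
9((1 - tan²λ)/(1 + tan²λ)) = 9(cos(2λ)) (using Double angle)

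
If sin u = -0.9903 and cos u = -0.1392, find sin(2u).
sin(2u) = 2 sin u cos u = 0.2757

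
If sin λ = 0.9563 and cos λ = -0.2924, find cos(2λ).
cos(2λ) = cos²λ - sin²λ = -0.829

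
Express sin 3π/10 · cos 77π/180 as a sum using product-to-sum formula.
sin 3π/10 cos 77π/180 = (1/2)[sin(3π/10+77π/180) + sin(3π/10-77π/180)]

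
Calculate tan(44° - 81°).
tan(44° - 81°) = (tan 44° - tan 81°)/(1 + tan 44° tan 81°) = -0.7536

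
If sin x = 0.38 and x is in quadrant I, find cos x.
cos x = 0.925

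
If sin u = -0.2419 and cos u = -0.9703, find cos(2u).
cos(2u) = cos²u - sin²u = 0.883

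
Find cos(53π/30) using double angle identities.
cos(53π/30) = cos²53π/60 - sin²53π/60 = 0.7431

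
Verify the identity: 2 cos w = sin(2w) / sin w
RHS = 2 sin w cos w / sin w = 2 cos w = LHS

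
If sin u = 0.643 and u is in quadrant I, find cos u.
cos u = 0.7659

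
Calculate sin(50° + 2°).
sin(50° + 2°) = sin 50° cos 2° + cos 50° sin 2° = 0.788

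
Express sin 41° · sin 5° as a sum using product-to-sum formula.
sin 41° sin 5° = (1/2)[cos(41°-5°) - cos(41°+5°)]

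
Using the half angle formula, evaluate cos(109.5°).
cos(109.5°) = -√((1 + cos 219°)/2) = -0.3338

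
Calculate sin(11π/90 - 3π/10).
sin(11π/90 - 3π/10) = sin 11π/90 cos 3π/10 - cos 11π/90 sin 3π/10 = -0.5299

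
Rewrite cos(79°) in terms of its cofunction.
cos(79°) = sin(90° - 79°) = sin(11°)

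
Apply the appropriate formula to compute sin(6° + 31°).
sin(6° + 31°) = sin 6° cos 31° + cos 6° sin 31° = 0.6018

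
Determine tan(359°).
tan(359°) = -0.01746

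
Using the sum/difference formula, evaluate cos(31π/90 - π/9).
cos(31π/90 - π/9) = cos 31π/90 cos π/9 + sin 31π/90 sin π/9 = 0.7431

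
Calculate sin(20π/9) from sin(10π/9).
sin(20π/9) = 2 sin 10π/9 cos 10π/9 = 0.6428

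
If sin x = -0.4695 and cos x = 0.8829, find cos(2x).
cos(2x) = cos²x - sin²x = 0.5591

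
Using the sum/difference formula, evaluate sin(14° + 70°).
sin(14° + 70°) = sin 14° cos 70° + cos 14° sin 70° = 0.9945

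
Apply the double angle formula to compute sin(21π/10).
sin(21π/10) = 2 sin 21π/20 cos 21π/20 = 0.309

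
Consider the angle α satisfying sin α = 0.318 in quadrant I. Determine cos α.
cos α = √(1 - sin²α) = 0.9481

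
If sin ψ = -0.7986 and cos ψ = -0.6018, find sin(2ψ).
sin(2ψ) = 2 sin ψ cos ψ = 0.9612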